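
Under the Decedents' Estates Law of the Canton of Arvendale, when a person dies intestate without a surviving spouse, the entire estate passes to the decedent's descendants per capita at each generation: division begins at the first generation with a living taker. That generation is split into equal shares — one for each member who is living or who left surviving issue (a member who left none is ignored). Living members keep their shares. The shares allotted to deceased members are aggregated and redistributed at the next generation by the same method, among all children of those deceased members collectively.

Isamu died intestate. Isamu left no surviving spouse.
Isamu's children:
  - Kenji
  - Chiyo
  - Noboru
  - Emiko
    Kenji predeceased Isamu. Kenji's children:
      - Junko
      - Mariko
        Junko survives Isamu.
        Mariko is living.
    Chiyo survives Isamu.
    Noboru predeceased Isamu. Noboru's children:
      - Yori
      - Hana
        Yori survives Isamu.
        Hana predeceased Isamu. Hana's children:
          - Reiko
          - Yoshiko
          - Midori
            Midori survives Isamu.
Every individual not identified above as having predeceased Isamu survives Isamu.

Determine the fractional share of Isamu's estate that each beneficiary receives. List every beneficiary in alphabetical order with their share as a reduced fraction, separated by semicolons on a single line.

Chiyo 1/4; Emiko 1/4; Junko 1/8; Mariko 1/8; Midori 1/24; Reiko 1/24; Yori 1/8; Yoshiko 1/24

There is no surviving spouse, so the entire estate passes to Isamu's descendants per capita at each generation.
At generation 1 (Kenji, Chiyo, Noboru, Emiko) there are 4 shares of (1)/4 = 1/4 each.
Living: Chiyo and Emiko — each takes 1/4.
Deceased: Kenji and Noboru. Their combined 1/2 is pooled and carried to generation 2.
At generation 2 (Junko, Mariko, Yori, Hana) there are 4 shares of (1/2)/4 = 1/8 each.
Living: Junko, Mariko, and Yori — each takes 1/8.
Deceased: Hana. That 1/8 share is carried to generation 3.
At generation 3 (Reiko, Yoshiko, Midori) there are 3 shares of (1/8)/3 = 1/24 each.
Living: Reiko, Yoshiko, and Midori — each takes 1/24.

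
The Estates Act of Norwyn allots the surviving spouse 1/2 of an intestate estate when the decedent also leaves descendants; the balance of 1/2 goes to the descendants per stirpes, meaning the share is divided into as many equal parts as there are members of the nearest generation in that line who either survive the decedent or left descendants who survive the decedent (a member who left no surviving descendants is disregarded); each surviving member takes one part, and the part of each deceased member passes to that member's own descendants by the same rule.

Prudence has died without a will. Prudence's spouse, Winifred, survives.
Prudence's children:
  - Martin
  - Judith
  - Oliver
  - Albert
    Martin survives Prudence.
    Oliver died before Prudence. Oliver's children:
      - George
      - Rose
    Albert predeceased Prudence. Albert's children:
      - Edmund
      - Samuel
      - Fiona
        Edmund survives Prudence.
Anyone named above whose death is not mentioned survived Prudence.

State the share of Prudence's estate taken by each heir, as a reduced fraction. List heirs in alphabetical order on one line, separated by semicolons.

Winifred, as surviving spouse, takes 1/2.
The remaining 1/2 passes to Prudence's descendants per stirpes.
The 1/2 is divided into 4 equal shares of 1/8 among Martin, Judith, Oliver, Albert.
Martin is living and takes 1/8.
Judith is living and takes 1/8.
Oliver predeceased; the 1/8 allotted to Oliver's branch passes to Oliver's issue by representation.
The 1/8 is divided into 2 equal shares of 1/16 among George, Rose.
George is living and takes 1/16.
Rose is living and takes 1/16.
Albert predeceased; the 1/8 allotted to Albert's branch passes to Albert's issue by representation.
The 1/8 is divided into 3 equal shares of 1/24 among Edmund, Samuel, Fiona.
Edmund is living and takes 1/24.
Samuel is living and takes 1/24.
Fiona is living and takes 1/24.

Edmund 1/24; Fiona 1/24; George 1/16; Judith 1/8; Martin 1/8; Rose 1/16; Samuel 1/24; Winifred 1/2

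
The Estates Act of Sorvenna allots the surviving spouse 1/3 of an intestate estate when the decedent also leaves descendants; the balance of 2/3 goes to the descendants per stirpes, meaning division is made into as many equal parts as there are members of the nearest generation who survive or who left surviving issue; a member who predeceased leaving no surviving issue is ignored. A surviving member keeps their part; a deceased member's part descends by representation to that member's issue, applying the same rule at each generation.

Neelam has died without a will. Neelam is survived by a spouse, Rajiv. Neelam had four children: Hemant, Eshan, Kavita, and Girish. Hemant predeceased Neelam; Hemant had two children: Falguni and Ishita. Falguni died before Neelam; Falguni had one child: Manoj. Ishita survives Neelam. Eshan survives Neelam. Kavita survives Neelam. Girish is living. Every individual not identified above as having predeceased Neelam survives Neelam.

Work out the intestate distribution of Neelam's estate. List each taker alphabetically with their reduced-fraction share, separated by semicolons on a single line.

Rajiv, as surviving spouse, takes 1/3.
The remaining 2/3 passes to Neelam's descendants per stirpes.
The 2/3 is divided into 4 equal shares of 1/6 among Hemant, Eshan, Kavita, Girish.
Hemant predeceased; the 1/6 allotted to Hemant's branch passes to Hemant's issue by representation.
The 1/6 is divided into 2 equal shares of 1/12 among Falguni, Ishita.
Falguni predeceased; the 1/12 allotted to Falguni's branch passes to Falguni's issue by representation.
Manoj is the sole taker at this level and receives the full 1/12.
Ishita is living and takes 1/12.
Eshan is living and takes 1/6.
Kavita is living and takes 1/6.
Girish is living and takes 1/6.

Eshan 1/6; Girish 1/6; Ishita 1/12; Kavita 1/6; Manoj 1/12; Rajiv 1/3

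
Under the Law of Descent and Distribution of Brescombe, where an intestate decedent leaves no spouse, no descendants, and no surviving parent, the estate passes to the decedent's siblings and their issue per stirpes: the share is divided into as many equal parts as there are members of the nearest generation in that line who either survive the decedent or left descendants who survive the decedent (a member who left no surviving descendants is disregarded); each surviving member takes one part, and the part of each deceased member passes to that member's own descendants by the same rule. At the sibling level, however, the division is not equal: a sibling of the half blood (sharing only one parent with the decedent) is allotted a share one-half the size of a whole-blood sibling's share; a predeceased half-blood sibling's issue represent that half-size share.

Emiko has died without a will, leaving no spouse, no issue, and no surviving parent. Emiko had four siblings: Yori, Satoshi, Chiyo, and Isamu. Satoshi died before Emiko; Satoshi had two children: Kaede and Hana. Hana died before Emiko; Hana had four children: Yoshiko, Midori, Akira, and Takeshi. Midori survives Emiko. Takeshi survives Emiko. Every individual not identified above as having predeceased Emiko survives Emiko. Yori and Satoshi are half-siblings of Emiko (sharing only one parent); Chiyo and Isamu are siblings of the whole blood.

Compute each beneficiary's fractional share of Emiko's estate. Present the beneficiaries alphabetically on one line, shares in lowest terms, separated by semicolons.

Akira 1/48; Chiyo 1/3; Isamu 1/3; Kaede 1/12; Midori 1/48; Takeshi 1/48; Yori 1/6; Yoshiko 1/48

No spouse, descendants, or parent survives, so the estate passes to Emiko's siblings per stirpes.
Half-blood siblings count for one-half the weight of whole-blood siblings at the initial division.
Dividing 1 in proportion to weights (total weight 3): Yori (weight 1/2) → 1/6; Satoshi (weight 1/2) → 1/6; Chiyo (weight 1) → 1/3; Isamu (weight 1) → 1/3.
Yori is living and takes 1/6.
Satoshi predeceased; the 1/6 allotted to Satoshi's branch passes to Satoshi's issue by representation.
The 1/6 is divided into 2 equal shares of 1/12 among Kaede, Hana.
Kaede is living and takes 1/12.
Hana predeceased; the 1/12 allotted to Hana's branch passes to Hana's issue by representation.
The 1/12 is divided into 4 equal shares of 1/48 among Yoshiko, Midori, Akira, Takeshi.
Yoshiko is living and takes 1/48.
Midori is living and takes 1/48.
Akira is living and takes 1/48.
Takeshi is living and takes 1/48.
Chiyo is living and takes 1/3.
Isamu is living and takes 1/3.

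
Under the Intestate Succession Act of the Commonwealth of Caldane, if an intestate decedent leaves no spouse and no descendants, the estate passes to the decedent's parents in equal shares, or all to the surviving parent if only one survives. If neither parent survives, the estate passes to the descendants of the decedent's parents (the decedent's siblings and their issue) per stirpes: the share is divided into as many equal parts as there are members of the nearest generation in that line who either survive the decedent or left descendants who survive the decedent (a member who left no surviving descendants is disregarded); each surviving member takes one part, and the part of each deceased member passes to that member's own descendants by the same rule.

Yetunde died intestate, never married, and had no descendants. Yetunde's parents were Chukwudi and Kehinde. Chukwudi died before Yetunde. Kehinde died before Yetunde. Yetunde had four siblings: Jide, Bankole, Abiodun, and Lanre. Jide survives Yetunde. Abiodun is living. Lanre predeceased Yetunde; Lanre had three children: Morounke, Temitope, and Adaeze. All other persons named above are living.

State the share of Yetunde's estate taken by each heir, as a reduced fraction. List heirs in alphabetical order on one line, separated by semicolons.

Neither parent survives and there are no descendants, so the estate passes to Yetunde's siblings and their issue per stirpes.
The estate is divided into 4 equal shares of 1/4 among Jide, Bankole, Abiodun, Lanre.
Jide is living and takes 1/4.
Bankole is living and takes 1/4.
Abiodun is living and takes 1/4.
Lanre predeceased; the 1/4 allotted to Lanre's branch passes to Lanre's issue by representation.
The 1/4 is divided into 3 equal shares of 1/12 among Morounke, Temitope, Adaeze.
Morounke is living and takes 1/12.
Temitope is living and takes 1/12.
Adaeze is living and takes 1/12.

Abiodun 1/4; Adaeze 1/12; Bankole 1/4; Jide 1/4; Morounke 1/12; Temitope 1/12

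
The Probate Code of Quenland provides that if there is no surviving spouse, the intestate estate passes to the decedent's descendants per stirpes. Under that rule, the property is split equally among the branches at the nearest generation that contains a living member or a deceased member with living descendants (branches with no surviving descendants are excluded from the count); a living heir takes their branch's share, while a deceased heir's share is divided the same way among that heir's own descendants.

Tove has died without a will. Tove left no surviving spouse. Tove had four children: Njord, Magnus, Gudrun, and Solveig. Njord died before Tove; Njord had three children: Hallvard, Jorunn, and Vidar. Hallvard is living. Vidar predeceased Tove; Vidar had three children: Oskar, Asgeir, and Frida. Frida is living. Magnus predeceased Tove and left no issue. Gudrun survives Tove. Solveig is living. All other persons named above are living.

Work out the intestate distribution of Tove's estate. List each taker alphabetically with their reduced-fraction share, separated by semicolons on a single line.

Asgeir 1/27; Frida 1/27; Gudrun 1/3; Hallvard 1/9; Jorunn 1/9; Oskar 1/27; Solveig 1/3

There is no surviving spouse, so the entire estate passes to Tove's descendants per stirpes.
Magnus left no surviving issue, so that branch lapses and is disregarded.
The estate is divided into 3 equal shares of 1/3 among Njord, Gudrun, Solveig.
Njord predeceased; the 1/3 allotted to Njord's branch passes to Njord's issue by representation.
The 1/3 is divided into 3 equal shares of 1/9 among Hallvard, Jorunn, Vidar.
Hallvard is living and takes 1/9.
Jorunn is living and takes 1/9.
Vidar predeceased; the 1/9 allotted to Vidar's branch passes to Vidar's issue by representation.
The 1/9 is divided into 3 equal shares of 1/27 among Oskar, Asgeir, Frida.
Oskar is living and takes 1/27.
Asgeir is living and takes 1/27.
Frida is living and takes 1/27.
Gudrun is living and takes 1/3.
Solveig is living and takes 1/3.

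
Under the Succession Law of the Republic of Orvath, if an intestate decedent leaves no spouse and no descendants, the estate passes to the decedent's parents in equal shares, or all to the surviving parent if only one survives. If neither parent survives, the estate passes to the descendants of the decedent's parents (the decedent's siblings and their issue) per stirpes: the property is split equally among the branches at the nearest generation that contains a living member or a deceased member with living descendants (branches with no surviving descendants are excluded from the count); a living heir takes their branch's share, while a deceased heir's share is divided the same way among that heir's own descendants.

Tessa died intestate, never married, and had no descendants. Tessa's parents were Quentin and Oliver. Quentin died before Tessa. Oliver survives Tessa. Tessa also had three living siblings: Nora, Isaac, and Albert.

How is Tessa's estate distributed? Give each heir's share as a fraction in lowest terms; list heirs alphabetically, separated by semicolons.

Only one parent, Oliver, survives, so Oliver takes the entire estate. The siblings take nothing because a surviving parent has priority.

Oliver 1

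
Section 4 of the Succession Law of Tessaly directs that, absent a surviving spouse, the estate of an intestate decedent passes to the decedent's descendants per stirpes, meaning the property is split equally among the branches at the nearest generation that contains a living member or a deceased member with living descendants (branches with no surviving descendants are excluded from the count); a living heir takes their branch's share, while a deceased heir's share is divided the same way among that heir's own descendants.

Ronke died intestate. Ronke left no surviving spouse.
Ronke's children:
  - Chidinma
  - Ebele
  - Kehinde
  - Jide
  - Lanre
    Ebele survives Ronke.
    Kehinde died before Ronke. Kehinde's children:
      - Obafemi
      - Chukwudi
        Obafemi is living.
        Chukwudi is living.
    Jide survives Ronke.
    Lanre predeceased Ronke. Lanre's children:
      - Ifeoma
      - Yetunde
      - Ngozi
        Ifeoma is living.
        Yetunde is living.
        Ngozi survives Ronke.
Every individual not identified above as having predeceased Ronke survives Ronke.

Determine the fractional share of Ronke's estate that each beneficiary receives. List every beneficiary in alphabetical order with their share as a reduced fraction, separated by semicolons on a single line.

There is no surviving spouse, so the entire estate passes to Ronke's descendants per stirpes.
The estate is divided into 5 equal shares of 1/5 among Chidinma, Ebele, Kehinde, Jide, Lanre.
Chidinma is living and takes 1/5.
Ebele is living and takes 1/5.
Kehinde predeceased; the 1/5 allotted to Kehinde's branch passes to Kehinde's issue by representation.
The 1/5 is divided into 2 equal shares of 1/10 among Obafemi, Chukwudi.
Obafemi is living and takes 1/10.
Chukwudi is living and takes 1/10.
Jide is living and takes 1/5.
Lanre predeceased; the 1/5 allotted to Lanre's branch passes to Lanre's issue by representation.
The 1/5 is divided into 3 equal shares of 1/15 among Ifeoma, Yetunde, Ngozi.
Ifeoma is living and takes 1/15.
Yetunde is living and takes 1/15.
Ngozi is living and takes 1/15.

Chidinma 1/5; Chukwudi 1/10; Ebele 1/5; Ifeoma 1/15; Jide 1/5; Ngozi 1/15; Obafemi 1/10; Yetunde 1/15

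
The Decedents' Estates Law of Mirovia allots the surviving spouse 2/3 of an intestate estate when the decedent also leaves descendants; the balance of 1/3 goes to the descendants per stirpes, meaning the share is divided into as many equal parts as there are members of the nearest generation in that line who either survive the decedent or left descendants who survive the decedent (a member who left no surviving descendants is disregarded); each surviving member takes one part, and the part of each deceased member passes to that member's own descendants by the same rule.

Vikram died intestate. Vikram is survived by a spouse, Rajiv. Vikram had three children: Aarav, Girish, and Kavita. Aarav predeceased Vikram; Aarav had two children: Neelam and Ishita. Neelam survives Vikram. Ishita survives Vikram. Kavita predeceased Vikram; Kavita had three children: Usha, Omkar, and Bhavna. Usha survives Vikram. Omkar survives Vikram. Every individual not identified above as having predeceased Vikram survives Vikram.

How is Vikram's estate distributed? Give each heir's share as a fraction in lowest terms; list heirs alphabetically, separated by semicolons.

Bhavna 1/27; Girish 1/9; Ishita 1/18; Neelam 1/18; Omkar 1/27; Rajiv 2/3; Usha 1/27

Rajiv, as surviving spouse, takes 2/3.
The remaining 1/3 passes to Vikram's descendants per stirpes.
The 1/3 is divided into 3 equal shares of 1/9 among Aarav, Girish, Kavita.
Aarav predeceased; the 1/9 allotted to Aarav's branch passes to Aarav's issue by representation.
The 1/9 is divided into 2 equal shares of 1/18 among Neelam, Ishita.
Neelam is living and takes 1/18.
Ishita is living and takes 1/18.
Girish is living and takes 1/9.
Kavita predeceased; the 1/9 allotted to Kavita's branch passes to Kavita's issue by representation.
The 1/9 is divided into 3 equal shares of 1/27 among Usha, Omkar, Bhavna.
Usha is living and takes 1/27.
Omkar is living and takes 1/27.
Bhavna is living and takes 1/27.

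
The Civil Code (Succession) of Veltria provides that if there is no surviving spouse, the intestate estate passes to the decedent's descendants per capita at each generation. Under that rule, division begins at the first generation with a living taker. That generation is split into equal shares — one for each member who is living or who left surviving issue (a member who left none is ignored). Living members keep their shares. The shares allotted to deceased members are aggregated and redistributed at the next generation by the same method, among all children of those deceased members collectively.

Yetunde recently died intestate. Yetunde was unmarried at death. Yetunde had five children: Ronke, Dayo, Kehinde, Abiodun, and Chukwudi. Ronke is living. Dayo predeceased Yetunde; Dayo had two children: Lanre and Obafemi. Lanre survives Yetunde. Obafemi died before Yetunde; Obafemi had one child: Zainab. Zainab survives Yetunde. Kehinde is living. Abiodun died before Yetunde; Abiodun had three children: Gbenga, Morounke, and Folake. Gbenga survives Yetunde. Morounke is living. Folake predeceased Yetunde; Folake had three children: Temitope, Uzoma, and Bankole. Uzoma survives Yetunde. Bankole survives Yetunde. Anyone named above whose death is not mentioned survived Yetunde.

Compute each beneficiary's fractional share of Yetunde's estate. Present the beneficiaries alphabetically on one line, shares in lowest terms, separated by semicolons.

There is no surviving spouse, so the entire estate passes to Yetunde's descendants per capita at each generation.
At generation 1 (Ronke, Dayo, Kehinde, Abiodun, Chukwudi) there are 5 shares of (1)/5 = 1/5 each.
Living: Ronke, Kehinde, and Chukwudi — each takes 1/5.
Deceased: Dayo and Abiodun. Their combined 2/5 is pooled and carried to generation 2.
At generation 2 (Lanre, Obafemi, Gbenga, Morounke, Folake) there are 5 shares of (2/5)/5 = 2/25 each.
Living: Lanre, Gbenga, and Morounke — each takes 2/25.
Deceased: Obafemi and Folake. Their combined 4/25 is pooled and carried to generation 3.
At generation 3 (Zainab, Temitope, Uzoma, Bankole) there are 4 shares of (4/25)/4 = 1/25 each.
Living: Zainab, Temitope, Uzoma, and Bankole — each takes 1/25.

Bankole 1/25; Chukwudi 1/5; Gbenga 2/25; Kehinde 1/5; Lanre 2/25; Morounke 2/25; Ronke 1/5; Temitope 1/25; Uzoma 1/25; Zainab 1/25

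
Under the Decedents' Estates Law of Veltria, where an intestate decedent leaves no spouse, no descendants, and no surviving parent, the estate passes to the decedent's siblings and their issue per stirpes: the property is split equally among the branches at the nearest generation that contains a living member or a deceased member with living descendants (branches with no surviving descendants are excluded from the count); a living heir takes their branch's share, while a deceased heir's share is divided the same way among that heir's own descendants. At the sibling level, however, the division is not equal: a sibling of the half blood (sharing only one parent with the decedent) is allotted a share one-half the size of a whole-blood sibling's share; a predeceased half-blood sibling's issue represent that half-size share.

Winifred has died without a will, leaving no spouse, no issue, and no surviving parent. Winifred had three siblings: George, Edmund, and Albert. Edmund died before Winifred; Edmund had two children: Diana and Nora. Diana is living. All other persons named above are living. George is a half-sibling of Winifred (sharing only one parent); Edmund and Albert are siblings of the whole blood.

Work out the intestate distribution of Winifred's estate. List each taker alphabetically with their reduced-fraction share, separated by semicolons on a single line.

No spouse, descendants, or parent survives, so the estate passes to Winifred's siblings per stirpes.
Half-blood siblings count for one-half the weight of whole-blood siblings at the initial division.
Dividing 1 in proportion to weights (total weight 5/2): George (weight 1/2) → 1/5; Edmund (weight 1) → 2/5; Albert (weight 1) → 2/5.
George is living and takes 1/5.
Edmund predeceased; the 2/5 allotted to Edmund's branch passes to Edmund's issue by representation.
The 2/5 is divided into 2 equal shares of 1/5 among Diana, Nora.
Diana is living and takes 1/5.
Nora is living and takes 1/5.
Albert is living and takes 2/5.

Albert 2/5; Diana 1/5; George 1/5; Nora 1/5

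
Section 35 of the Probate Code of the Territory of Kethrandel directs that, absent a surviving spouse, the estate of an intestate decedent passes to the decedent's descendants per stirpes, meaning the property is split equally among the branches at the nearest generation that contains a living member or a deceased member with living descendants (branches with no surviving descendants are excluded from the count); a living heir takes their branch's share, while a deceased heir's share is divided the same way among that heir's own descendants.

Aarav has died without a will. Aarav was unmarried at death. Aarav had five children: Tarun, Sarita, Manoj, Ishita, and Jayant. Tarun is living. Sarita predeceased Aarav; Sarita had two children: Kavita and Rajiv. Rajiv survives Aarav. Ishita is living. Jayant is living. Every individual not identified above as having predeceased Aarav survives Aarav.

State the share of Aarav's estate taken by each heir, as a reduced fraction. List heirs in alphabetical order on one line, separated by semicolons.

Ishita 1/5; Jayant 1/5; Kavita 1/10; Manoj 1/5; Rajiv 1/10; Tarun 1/5

There is no surviving spouse, so the entire estate passes to Aarav's descendants per stirpes.
The estate is divided into 5 equal shares of 1/5 among Tarun, Sarita, Manoj, Ishita, Jayant.
Tarun is living and takes 1/5.
Sarita predeceased; the 1/5 allotted to Sarita's branch passes to Sarita's issue by representation.
The 1/5 is divided into 2 equal shares of 1/10 among Kavita, Rajiv.
Kavita is living and takes 1/10.
Rajiv is living and takes 1/10.
Manoj is living and takes 1/5.
Ishita is living and takes 1/5.
Jayant is living and takes 1/5.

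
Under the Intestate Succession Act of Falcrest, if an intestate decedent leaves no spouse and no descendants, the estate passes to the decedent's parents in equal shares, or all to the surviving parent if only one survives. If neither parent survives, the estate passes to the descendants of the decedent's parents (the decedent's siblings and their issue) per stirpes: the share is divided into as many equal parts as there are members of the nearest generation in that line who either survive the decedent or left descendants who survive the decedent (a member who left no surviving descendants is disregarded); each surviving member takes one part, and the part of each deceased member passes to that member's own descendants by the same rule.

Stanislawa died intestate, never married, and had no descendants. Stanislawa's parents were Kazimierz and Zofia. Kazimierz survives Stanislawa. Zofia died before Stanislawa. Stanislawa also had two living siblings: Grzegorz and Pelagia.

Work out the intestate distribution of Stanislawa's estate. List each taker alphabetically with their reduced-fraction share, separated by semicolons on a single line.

Kazimierz 1

Only one parent, Kazimierz, survives, so Kazimierz takes the entire estate. The siblings take nothing because a surviving parent has priority.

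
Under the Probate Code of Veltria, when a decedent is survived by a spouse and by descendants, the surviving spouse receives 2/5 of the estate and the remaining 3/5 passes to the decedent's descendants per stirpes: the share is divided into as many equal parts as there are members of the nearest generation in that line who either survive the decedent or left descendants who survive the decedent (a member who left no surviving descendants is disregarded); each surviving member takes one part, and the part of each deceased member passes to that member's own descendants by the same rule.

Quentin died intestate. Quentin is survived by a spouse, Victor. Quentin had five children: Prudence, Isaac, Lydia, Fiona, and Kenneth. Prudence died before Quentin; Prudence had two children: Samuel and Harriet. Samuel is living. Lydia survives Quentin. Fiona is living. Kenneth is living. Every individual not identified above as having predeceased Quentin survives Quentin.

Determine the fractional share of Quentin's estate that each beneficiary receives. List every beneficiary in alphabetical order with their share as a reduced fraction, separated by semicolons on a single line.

Fiona 3/25; Harriet 3/50; Isaac 3/25; Kenneth 3/25; Lydia 3/25; Samuel 3/50; Victor 2/5

Victor, as surviving spouse, takes 2/5.
The remaining 3/5 passes to Quentin's descendants per stirpes.
The 3/5 is divided into 5 equal shares of 3/25 among Prudence, Isaac, Lydia, Fiona, Kenneth.
Prudence predeceased; the 3/25 allotted to Prudence's branch passes to Prudence's issue by representation.
The 3/25 is divided into 2 equal shares of 3/50 among Samuel, Harriet.
Samuel is living and takes 3/50.
Harriet is living and takes 3/50.
Isaac is living and takes 3/25.
Lydia is living and takes 3/25.
Fiona is living and takes 3/25.
Kenneth is living and takes 3/25.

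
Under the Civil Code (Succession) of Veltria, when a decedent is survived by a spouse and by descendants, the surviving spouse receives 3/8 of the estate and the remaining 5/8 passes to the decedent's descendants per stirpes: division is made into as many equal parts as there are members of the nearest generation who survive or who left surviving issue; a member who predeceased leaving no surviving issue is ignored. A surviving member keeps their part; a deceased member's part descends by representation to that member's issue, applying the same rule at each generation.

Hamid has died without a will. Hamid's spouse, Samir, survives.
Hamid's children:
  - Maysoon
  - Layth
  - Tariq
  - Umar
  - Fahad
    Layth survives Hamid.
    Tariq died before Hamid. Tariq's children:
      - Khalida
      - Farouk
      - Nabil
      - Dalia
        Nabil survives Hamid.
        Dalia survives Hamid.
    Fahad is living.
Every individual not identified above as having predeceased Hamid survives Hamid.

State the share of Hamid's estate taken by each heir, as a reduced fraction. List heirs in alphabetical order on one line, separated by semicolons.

Samir, as surviving spouse, takes 3/8.
The remaining 5/8 passes to Hamid's descendants per stirpes.
The 5/8 is divided into 5 equal shares of 1/8 among Maysoon, Layth, Tariq, Umar, Fahad.
Maysoon is living and takes 1/8.
Layth is living and takes 1/8.
Tariq predeceased; the 1/8 allotted to Tariq's branch passes to Tariq's issue by representation.
The 1/8 is divided into 4 equal shares of 1/32 among Khalida, Farouk, Nabil, Dalia.
Khalida is living and takes 1/32.
Farouk is living and takes 1/32.
Nabil is living and takes 1/32.
Dalia is living and takes 1/32.
Umar is living and takes 1/8.
Fahad is living and takes 1/8.

Dalia 1/32; Fahad 1/8; Farouk 1/32; Khalida 1/32; Layth 1/8; Maysoon 1/8; Nabil 1/32; Samir 3/8; Umar 1/8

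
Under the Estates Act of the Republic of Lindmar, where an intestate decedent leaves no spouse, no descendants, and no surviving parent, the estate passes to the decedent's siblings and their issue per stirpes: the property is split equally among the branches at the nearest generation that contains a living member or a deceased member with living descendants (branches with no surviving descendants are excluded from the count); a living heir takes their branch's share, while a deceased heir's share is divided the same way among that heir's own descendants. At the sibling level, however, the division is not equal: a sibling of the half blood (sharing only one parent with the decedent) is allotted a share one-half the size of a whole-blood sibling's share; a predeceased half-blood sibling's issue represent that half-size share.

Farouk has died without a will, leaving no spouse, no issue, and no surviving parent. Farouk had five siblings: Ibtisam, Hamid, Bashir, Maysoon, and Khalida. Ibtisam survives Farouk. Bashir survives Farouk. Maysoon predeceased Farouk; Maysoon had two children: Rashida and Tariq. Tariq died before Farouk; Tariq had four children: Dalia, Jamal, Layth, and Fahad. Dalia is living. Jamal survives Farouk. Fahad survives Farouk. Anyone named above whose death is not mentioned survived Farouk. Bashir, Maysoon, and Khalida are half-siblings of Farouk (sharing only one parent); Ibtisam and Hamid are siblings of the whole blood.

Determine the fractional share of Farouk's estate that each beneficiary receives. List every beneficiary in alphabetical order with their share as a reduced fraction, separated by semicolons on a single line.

No spouse, descendants, or parent survives, so the estate passes to Farouk's siblings per stirpes.
Half-blood siblings count for one-half the weight of whole-blood siblings at the initial division.
Dividing 1 in proportion to weights (total weight 7/2): Ibtisam (weight 1) → 2/7; Hamid (weight 1) → 2/7; Bashir (weight 1/2) → 1/7; Maysoon (weight 1/2) → 1/7; Khalida (weight 1/2) → 1/7.
Ibtisam is living and takes 2/7.
Hamid is living and takes 2/7.
Bashir is living and takes 1/7.
Maysoon predeceased; the 1/7 allotted to Maysoon's branch passes to Maysoon's issue by representation.
The 1/7 is divided into 2 equal shares of 1/14 among Rashida, Tariq.
Rashida is living and takes 1/14.
Tariq predeceased; the 1/14 allotted to Tariq's branch passes to Tariq's issue by representation.
The 1/14 is divided into 4 equal shares of 1/56 among Dalia, Jamal, Layth, Fahad.
Dalia is living and takes 1/56.
Jamal is living and takes 1/56.
Layth is living and takes 1/56.
Fahad is living and takes 1/56.
Khalida is living and takes 1/7.

Bashir 1/7; Dalia 1/56; Fahad 1/56; Hamid 2/7; Ibtisam 2/7; Jamal 1/56; Khalida 1/7; Layth 1/56; Rashida 1/14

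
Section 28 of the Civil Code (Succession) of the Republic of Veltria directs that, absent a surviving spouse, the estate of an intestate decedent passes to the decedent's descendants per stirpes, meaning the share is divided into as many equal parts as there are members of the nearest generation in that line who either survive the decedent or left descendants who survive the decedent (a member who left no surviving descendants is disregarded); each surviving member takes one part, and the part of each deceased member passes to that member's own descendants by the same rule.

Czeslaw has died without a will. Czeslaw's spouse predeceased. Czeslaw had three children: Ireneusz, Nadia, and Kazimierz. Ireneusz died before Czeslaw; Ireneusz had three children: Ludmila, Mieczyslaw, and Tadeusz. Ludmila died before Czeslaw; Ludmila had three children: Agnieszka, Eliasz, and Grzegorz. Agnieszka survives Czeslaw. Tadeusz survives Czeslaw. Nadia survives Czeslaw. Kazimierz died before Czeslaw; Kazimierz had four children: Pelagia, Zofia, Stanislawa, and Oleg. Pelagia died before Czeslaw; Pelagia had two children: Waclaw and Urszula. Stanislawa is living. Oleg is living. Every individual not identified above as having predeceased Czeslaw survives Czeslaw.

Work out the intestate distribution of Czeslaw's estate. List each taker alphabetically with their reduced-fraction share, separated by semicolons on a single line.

There is no surviving spouse, so the entire estate passes to Czeslaw's descendants per stirpes.
The estate is divided into 3 equal shares of 1/3 among Ireneusz, Nadia, Kazimierz.
Ireneusz predeceased; the 1/3 allotted to Ireneusz's branch passes to Ireneusz's issue by representation.
The 1/3 is divided into 3 equal shares of 1/9 among Ludmila, Mieczyslaw, Tadeusz.
Ludmila predeceased; the 1/9 allotted to Ludmila's branch passes to Ludmila's issue by representation.
The 1/9 is divided into 3 equal shares of 1/27 among Agnieszka, Eliasz, Grzegorz.
Agnieszka is living and takes 1/27.
Eliasz is living and takes 1/27.
Grzegorz is living and takes 1/27.
Mieczyslaw is living and takes 1/9.
Tadeusz is living and takes 1/9.
Nadia is living and takes 1/3.
Kazimierz predeceased; the 1/3 allotted to Kazimierz's branch passes to Kazimierz's issue by representation.
The 1/3 is divided into 4 equal shares of 1/12 among Pelagia, Zofia, Stanislawa, Oleg.
Pelagia predeceased; the 1/12 allotted to Pelagia's branch passes to Pelagia's issue by representation.
The 1/12 is divided into 2 equal shares of 1/24 among Waclaw, Urszula.
Waclaw is living and takes 1/24.
Urszula is living and takes 1/24.
Zofia is living and takes 1/12.
Stanislawa is living and takes 1/12.
Oleg is living and takes 1/12.

Agnieszka 1/27; Eliasz 1/27; Grzegorz 1/27; Mieczyslaw 1/9; Nadia 1/3; Oleg 1/12; Stanislawa 1/12; Tadeusz 1/9; Urszula 1/24; Waclaw 1/24; Zofia 1/12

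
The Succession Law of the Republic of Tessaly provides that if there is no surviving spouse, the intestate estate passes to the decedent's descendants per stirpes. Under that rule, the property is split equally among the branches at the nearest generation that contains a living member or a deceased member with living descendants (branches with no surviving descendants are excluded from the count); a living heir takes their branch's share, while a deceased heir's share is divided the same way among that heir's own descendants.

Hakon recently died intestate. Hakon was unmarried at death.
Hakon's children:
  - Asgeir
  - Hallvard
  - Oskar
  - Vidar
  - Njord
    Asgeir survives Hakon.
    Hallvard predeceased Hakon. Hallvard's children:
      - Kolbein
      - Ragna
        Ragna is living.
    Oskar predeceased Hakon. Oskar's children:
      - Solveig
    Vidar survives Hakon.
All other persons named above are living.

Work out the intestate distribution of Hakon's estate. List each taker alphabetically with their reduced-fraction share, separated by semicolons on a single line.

Asgeir 1/5; Kolbein 1/10; Njord 1/5; Ragna 1/10; Solveig 1/5; Vidar 1/5

There is no surviving spouse, so the entire estate passes to Hakon's descendants per stirpes.
The estate is divided into 5 equal shares of 1/5 among Asgeir, Hallvard, Oskar, Vidar, Njord.
Asgeir is living and takes 1/5.
Hallvard predeceased; the 1/5 allotted to Hallvard's branch passes to Hallvard's issue by representation.
The 1/5 is divided into 2 equal shares of 1/10 among Kolbein, Ragna.
Kolbein is living and takes 1/10.
Ragna is living and takes 1/10.
Oskar predeceased; the 1/5 allotted to Oskar's branch passes to Oskar's issue by representation.
Solveig is the sole taker at this level and receives the full 1/5.
Vidar is living and takes 1/5.
Njord is living and takes 1/5.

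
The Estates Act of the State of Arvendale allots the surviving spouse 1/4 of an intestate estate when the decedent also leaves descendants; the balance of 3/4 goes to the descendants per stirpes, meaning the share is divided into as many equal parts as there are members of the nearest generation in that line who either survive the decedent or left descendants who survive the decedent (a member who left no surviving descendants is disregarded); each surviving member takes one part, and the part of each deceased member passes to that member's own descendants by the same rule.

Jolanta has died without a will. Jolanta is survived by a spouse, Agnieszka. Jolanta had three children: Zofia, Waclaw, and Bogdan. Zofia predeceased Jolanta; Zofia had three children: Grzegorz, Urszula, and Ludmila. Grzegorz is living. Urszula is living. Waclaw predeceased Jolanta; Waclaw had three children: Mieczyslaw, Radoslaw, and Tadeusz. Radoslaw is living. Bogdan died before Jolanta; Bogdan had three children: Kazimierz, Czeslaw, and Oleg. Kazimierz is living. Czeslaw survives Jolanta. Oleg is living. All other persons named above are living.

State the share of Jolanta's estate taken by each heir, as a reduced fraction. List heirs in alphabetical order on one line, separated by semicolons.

Agnieszka 1/4; Czeslaw 1/12; Grzegorz 1/12; Kazimierz 1/12; Ludmila 1/12; Mieczyslaw 1/12; Oleg 1/12; Radoslaw 1/12; Tadeusz 1/12; Urszula 1/12

Agnieszka, as surviving spouse, takes 1/4.
The remaining 3/4 passes to Jolanta's descendants per stirpes.
The 3/4 is divided into 3 equal shares of 1/4 among Zofia, Waclaw, Bogdan.
Zofia predeceased; the 1/4 allotted to Zofia's branch passes to Zofia's issue by representation.
The 1/4 is divided into 3 equal shares of 1/12 among Grzegorz, Urszula, Ludmila.
Grzegorz is living and takes 1/12.
Urszula is living and takes 1/12.
Ludmila is living and takes 1/12.
Waclaw predeceased; the 1/4 allotted to Waclaw's branch passes to Waclaw's issue by representation.
The 1/4 is divided into 3 equal shares of 1/12 among Mieczyslaw, Radoslaw, Tadeusz.
Mieczyslaw is living and takes 1/12.
Radoslaw is living and takes 1/12.
Tadeusz is living and takes 1/12.
Bogdan predeceased; the 1/4 allotted to Bogdan's branch passes to Bogdan's issue by representation.
The 1/4 is divided into 3 equal shares of 1/12 among Kazimierz, Czeslaw, Oleg.
Kazimierz is living and takes 1/12.
Czeslaw is living and takes 1/12.
Oleg is living and takes 1/12.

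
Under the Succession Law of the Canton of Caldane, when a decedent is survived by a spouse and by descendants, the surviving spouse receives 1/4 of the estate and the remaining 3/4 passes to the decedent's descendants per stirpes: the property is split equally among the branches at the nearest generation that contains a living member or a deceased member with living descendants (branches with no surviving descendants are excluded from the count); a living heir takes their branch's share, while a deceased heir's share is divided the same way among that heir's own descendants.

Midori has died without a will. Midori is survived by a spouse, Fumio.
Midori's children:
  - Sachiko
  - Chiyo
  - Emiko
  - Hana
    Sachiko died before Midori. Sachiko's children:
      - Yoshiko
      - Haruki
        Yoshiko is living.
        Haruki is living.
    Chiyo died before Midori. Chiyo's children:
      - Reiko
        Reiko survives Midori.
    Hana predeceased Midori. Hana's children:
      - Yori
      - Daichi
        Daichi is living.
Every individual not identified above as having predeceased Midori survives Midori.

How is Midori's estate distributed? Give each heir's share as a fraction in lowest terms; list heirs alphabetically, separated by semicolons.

Daichi 3/32; Emiko 3/16; Fumio 1/4; Haruki 3/32; Reiko 3/16; Yori 3/32; Yoshiko 3/32

Fumio, as surviving spouse, takes 1/4.
The remaining 3/4 passes to Midori's descendants per stirpes.
The 3/4 is divided into 4 equal shares of 3/16 among Sachiko, Chiyo, Emiko, Hana.
Sachiko predeceased; the 3/16 allotted to Sachiko's branch passes to Sachiko's issue by representation.
The 3/16 is divided into 2 equal shares of 3/32 among Yoshiko, Haruki.
Yoshiko is living and takes 3/32.
Haruki is living and takes 3/32.
Chiyo predeceased; the 3/16 allotted to Chiyo's branch passes to Chiyo's issue by representation.
Reiko is the sole taker at this level and receives the full 3/16.
Emiko is living and takes 3/16.
Hana predeceased; the 3/16 allotted to Hana's branch passes to Hana's issue by representation.
The 3/16 is divided into 2 equal shares of 3/32 among Yori, Daichi.
Yori is living and takes 3/32.
Daichi is living and takes 3/32.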